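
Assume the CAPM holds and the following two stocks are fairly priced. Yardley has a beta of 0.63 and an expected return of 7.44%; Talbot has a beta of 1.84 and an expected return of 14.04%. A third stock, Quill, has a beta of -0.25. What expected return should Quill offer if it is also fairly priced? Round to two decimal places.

MRP (SML slope) = (14.04% − 7.44%) / (1.84 − 0.63) = 6.60% / 1.21 = 5.4545%
R_f (intercept) = 7.44% − 0.63 × 5.4545% = 4.0037%
E(R_Quill) = R_f + β × MRP = 4.0037% + -0.25 × 5.4545% = 2.64%

2.64%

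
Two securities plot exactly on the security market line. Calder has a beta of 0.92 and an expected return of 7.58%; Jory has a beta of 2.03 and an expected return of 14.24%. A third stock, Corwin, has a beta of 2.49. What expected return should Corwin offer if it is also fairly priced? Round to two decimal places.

MRP (SML slope) = (14.24% − 7.58%) / (2.03 − 0.92) = 6.66% / 1.11 = 6.0000%
R_f (intercept) = 7.58% − 0.92 × 6.0000% = 2.0600%
E(R_Corwin) = R_f + β × MRP = 2.0600% + 2.49 × 6.0000% = 17.00%

17.00%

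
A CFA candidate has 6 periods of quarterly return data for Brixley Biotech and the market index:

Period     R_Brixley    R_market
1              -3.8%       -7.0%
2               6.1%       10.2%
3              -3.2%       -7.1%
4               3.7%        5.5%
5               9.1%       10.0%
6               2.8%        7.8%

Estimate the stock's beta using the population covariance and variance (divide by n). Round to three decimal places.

0.594

Mean R_i = (-3.8 + 6.1 − 3.2 + 3.7 + 9.1 + 2.8) / 6 = 2.4500%
Mean R_m = (-7.0 + 10.2 − 7.1 + 5.5 + 10.0 + 7.8) / 6 = 3.2333%
Σ(R_i − R̄_i)(R_m − R̄_m) = 197.2000  ⇒  Cov = 197.2000 / 6 = 32.8667
Σ(R_m − R̄_m)² = 331.8133  ⇒  Var(R_m) = 331.8133 / 6 = 55.3022
β = Cov / Var(R_m) = 32.8667 / 55.3022 = 0.5943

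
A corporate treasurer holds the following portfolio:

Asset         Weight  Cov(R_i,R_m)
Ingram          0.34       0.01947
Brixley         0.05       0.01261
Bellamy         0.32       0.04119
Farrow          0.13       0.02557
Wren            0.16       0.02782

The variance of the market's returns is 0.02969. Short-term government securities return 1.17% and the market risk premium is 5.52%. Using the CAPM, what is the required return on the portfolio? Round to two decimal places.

β_Ingram = 0.01947 / 0.02969 = 0.6558
β_Brixley = 0.01261 / 0.02969 = 0.4247
β_Bellamy = 0.04119 / 0.02969 = 1.3873
β_Farrow = 0.02557 / 0.02969 = 0.8612
β_Wren = 0.02782 / 0.02969 = 0.9370
β_P = Σ w_i β_i = 0.34×0.6558 + 0.05×0.4247 + 0.32×1.3873 + 0.13×0.8612 + 0.16×0.9370 = 0.9500
E(R_P) = R_f + β_P × MRP = 1.17% + 0.9500 × 5.52% = 6.41%

6.41%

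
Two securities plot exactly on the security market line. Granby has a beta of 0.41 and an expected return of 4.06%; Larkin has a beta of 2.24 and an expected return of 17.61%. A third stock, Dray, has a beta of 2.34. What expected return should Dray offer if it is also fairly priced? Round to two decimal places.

18.35%

MRP (SML slope) = (17.61% − 4.06%) / (2.24 − 0.41) = 13.55% / 1.83 = 7.4044%
R_f (intercept) = 4.06% − 0.41 × 7.4044% = 1.0242%
E(R_Dray) = R_f + β × MRP = 1.0242% + 2.34 × 7.4044% = 18.35%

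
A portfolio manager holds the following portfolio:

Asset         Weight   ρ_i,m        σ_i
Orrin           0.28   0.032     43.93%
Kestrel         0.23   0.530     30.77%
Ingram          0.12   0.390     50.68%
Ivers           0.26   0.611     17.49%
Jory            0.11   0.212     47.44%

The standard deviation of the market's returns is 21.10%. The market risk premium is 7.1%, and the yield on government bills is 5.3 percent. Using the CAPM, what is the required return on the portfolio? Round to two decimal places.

8.80%

β_Orrin = 0.032 × 43.93% / 21.10% = 0.0666
β_Kestrel = 0.530 × 30.77% / 21.10% = 0.7729
β_Ingram = 0.390 × 50.68% / 21.10% = 0.9367
β_Ivers = 0.611 × 17.49% / 21.10% = 0.5065
β_Jory = 0.212 × 47.44% / 21.10% = 0.4766
β_P = Σ w_i β_i = 0.28×0.0666 + 0.23×0.7729 + 0.12×0.9367 + 0.26×0.5065 + 0.11×0.4766 = 0.4929
E(R_P) = R_f + β_P × MRP = 5.3% + 0.4929 × 7.1% = 8.80%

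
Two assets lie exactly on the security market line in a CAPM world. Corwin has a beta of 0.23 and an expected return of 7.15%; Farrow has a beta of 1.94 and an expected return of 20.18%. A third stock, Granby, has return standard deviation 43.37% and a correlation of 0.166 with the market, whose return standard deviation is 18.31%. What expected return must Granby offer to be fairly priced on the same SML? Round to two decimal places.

MRP = (20.18% − 7.15%) / (1.94 − 0.23) = 7.6199%
R_f = 7.15% − 0.23 × 7.6199% = 5.3974%
β_Granby = ρ·σ_i/σ_m = 0.166 × 43.37 / 18.31 = 0.3932
E(R_Granby) = R_f + β × MRP = 5.3974% + 0.3932 × 7.6199% = 8.39%

8.39%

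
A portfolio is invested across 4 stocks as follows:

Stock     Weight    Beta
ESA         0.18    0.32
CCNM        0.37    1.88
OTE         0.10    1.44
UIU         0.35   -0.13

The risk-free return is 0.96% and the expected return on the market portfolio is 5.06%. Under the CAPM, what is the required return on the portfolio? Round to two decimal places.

4.45%

β_P = Σ w_i β_i = 0.18×0.32 + 0.37×1.88 + 0.10×1.44 + 0.35×-0.13 = 0.8517
MRP = 5.06% − 0.96% = 4.10%
E(R_P) = R_f + β_P × MRP = 0.96% + 0.8517 × 4.10% = 4.45%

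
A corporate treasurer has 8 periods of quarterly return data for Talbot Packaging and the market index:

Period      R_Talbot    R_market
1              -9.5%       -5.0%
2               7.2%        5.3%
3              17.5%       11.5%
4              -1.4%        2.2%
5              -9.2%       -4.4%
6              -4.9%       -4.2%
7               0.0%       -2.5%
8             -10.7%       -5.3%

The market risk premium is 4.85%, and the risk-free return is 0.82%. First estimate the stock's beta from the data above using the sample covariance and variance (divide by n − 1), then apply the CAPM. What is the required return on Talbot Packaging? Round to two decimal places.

Mean R_i = (-9.5 + 7.2 + 17.5 − 1.4 − 9.2 − 4.9 + 0.0 − 10.7) / 8 = -1.3750%
Mean R_m = (-5.0 + 5.3 + 11.5 + 2.2 − 4.4 − 4.2 − 2.5 − 5.3) / 8 = -0.3000%
Σ(R_i − R̄_i)(R_m − R̄_m) = 398.3000  ⇒  Cov = 398.3000 / 7 = 56.9000
Σ(R_m − R̄_m)² = 260.8000  ⇒  Var(R_m) = 260.8000 / 7 = 37.2571
β = Cov / Var(R_m) = 56.9000 / 37.2571 = 1.5272
E(R) = R_f + β × MRP = 0.82% + 1.5272 × 4.85% = 8.23%

8.23%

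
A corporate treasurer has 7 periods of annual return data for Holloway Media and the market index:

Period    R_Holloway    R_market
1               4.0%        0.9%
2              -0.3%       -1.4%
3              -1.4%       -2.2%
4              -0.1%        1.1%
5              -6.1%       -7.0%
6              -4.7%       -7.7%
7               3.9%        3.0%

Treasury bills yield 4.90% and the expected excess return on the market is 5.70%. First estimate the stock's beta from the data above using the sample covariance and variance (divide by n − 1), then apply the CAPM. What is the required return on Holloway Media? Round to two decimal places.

9.91%

Mean R_i = (4.0 − 0.3 − 1.4 − 0.1 − 6.1 − 4.7 + 3.9) / 7 = -0.6714%
Mean R_m = (0.9 − 1.4 − 2.2 + 1.1 − 7.0 − 7.7 + 3.0) / 7 = -1.9000%
Σ(R_i − R̄_i)(R_m − R̄_m) = 88.6500  ⇒  Cov = 88.6500 / 6 = 14.7750
Σ(R_m − R̄_m)² = 100.8400  ⇒  Var(R_m) = 100.8400 / 6 = 16.8067
β = Cov / Var(R_m) = 14.7750 / 16.8067 = 0.8791
E(R) = R_f + β × MRP = 4.90% + 0.8791 × 5.70% = 9.91%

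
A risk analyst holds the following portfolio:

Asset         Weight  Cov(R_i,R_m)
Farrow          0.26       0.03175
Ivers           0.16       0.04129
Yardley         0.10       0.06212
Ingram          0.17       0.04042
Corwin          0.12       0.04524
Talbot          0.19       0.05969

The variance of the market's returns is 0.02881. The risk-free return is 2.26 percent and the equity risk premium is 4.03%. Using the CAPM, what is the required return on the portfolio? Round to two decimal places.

8.51%

β_Farrow = 0.03175 / 0.02881 = 1.1020
β_Ivers = 0.04129 / 0.02881 = 1.4332
β_Yardley = 0.06212 / 0.02881 = 2.1562
β_Ingram = 0.04042 / 0.02881 = 1.4030
β_Corwin = 0.04524 / 0.02881 = 1.5703
β_Talbot = 0.05969 / 0.02881 = 2.0719
β_P = Σ w_i β_i = 0.26×1.1020 + 0.16×1.4332 + 0.10×2.1562 + 0.17×1.4030 + 0.12×1.5703 + 0.19×2.0719 = 1.5521
E(R_P) = R_f + β_P × MRP = 2.26% + 1.5521 × 4.03% = 8.51%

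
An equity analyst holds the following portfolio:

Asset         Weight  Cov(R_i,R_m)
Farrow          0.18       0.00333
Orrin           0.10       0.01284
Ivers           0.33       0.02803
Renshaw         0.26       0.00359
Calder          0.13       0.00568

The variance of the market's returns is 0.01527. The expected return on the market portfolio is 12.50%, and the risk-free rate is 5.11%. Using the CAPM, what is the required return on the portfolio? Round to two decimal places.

β_Farrow = 0.00333 / 0.01527 = 0.2181
β_Orrin = 0.01284 / 0.01527 = 0.8409
β_Ivers = 0.02803 / 0.01527 = 1.8356
β_Renshaw = 0.00359 / 0.01527 = 0.2351
β_Calder = 0.00568 / 0.01527 = 0.3720
β_P = Σ w_i β_i = 0.18×0.2181 + 0.10×0.8409 + 0.33×1.8356 + 0.26×0.2351 + 0.13×0.3720 = 0.8386
MRP = 12.50% − 5.11% = 7.39%
E(R_P) = R_f + β_P × MRP = 5.11% + 0.8386 × 7.39% = 11.31%

11.31%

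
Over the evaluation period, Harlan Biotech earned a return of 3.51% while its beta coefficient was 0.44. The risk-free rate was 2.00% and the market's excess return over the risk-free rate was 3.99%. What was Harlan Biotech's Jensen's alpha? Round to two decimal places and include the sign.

-0.25%

CAPM benchmark = R_f + β(R_m − R_f) = 2.00% + 0.44 × 3.99% = 3.7556%
α = actual − benchmark = 3.51% − 3.7556% = -0.25%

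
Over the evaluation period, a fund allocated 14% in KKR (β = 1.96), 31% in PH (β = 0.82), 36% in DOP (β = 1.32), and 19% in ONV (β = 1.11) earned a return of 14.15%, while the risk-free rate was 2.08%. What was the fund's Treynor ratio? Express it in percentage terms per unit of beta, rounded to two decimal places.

9.94%

β_P = 0.14×1.96 + 0.31×0.82 + 0.36×1.32 + 0.19×1.11 = 1.2147
Treynor = (R_P − R_f) / β_P = (14.15% − 2.08%) / 1.2147 = 12.07% / 1.2147 = 9.94%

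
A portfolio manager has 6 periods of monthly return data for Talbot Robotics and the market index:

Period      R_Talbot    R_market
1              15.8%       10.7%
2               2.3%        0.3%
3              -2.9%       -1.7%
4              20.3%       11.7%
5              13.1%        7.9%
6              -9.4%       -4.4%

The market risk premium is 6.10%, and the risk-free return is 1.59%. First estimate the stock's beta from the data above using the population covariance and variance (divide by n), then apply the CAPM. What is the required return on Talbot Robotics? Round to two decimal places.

Mean R_i = (15.8 + 2.3 − 2.9 + 20.3 + 13.1 − 9.4) / 6 = 6.5333%
Mean R_m = (10.7 + 0.3 − 1.7 + 11.7 + 7.9 − 4.4) / 6 = 4.0833%
Σ(R_i − R̄_i)(R_m − R̄_m) = 396.9733  ⇒  Cov = 396.9733 / 6 = 66.1622
Σ(R_m − R̄_m)² = 236.0883  ⇒  Var(R_m) = 236.0883 / 6 = 39.3481
β = Cov / Var(R_m) = 66.1622 / 39.3481 = 1.6815
E(R) = R_f + β × MRP = 1.59% + 1.6815 × 6.10% = 11.85%

11.85%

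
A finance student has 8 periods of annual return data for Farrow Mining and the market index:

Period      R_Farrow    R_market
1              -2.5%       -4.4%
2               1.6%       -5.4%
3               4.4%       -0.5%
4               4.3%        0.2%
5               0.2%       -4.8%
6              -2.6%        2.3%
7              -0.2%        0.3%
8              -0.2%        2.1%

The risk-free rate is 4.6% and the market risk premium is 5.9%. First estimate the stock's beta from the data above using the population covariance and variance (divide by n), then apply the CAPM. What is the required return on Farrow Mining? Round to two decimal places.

Mean R_i = (-2.5 + 1.6 + 4.4 + 4.3 + 0.2 − 2.6 − 0.2 − 0.2) / 8 = 0.6250%
Mean R_m = (-4.4 − 5.4 − 0.5 + 0.2 − 4.8 + 2.3 + 0.3 + 2.1) / 8 = -1.2750%
Σ(R_i − R̄_i)(R_m − R̄_m) = -0.0250  ⇒  Cov = -0.0250 / 8 = -0.0031
Σ(R_m − R̄_m)² = 68.6350  ⇒  Var(R_m) = 68.6350 / 8 = 8.5794
β = Cov / Var(R_m) = -0.0031 / 8.5794 = -0.0004
E(R) = R_f + β × MRP = 4.6% + -0.0004 × 5.9% = 4.60%

4.60%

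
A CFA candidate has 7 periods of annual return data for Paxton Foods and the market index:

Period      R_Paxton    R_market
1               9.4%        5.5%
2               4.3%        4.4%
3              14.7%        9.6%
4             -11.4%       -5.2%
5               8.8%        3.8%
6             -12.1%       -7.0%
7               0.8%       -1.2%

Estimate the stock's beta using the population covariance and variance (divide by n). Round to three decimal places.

1.674

Mean R_i = (9.4 + 4.3 + 14.7 − 11.4 + 8.8 − 12.1 + 0.8) / 7 = 2.0714%
Mean R_m = (5.5 + 4.4 + 9.6 − 5.2 + 3.8 − 7.0 − 1.2) / 7 = 1.4143%
Σ(R_i − R̄_i)(R_m − R̄_m) = 367.6929  ⇒  Cov = 367.6929 / 7 = 52.5276
Σ(R_m − R̄_m)² = 219.6886  ⇒  Var(R_m) = 219.6886 / 7 = 31.3841
β = Cov / Var(R_m) = 52.5276 / 31.3841 = 1.6737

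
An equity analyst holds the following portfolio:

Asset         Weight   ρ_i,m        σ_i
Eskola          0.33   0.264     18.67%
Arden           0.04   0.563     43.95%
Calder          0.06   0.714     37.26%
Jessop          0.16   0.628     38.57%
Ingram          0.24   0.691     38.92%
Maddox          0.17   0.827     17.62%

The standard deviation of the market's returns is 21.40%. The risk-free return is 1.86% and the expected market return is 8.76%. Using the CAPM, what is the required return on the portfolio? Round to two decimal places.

β_Eskola = 0.264 × 18.67% / 21.40% = 0.2303
β_Arden = 0.563 × 43.95% / 21.40% = 1.1563
β_Calder = 0.714 × 37.26% / 21.40% = 1.2432
β_Jessop = 0.628 × 38.57% / 21.40% = 1.1319
β_Ingram = 0.691 × 38.92% / 21.40% = 1.2567
β_Maddox = 0.827 × 17.62% / 21.40% = 0.6809
β_P = Σ w_i β_i = 0.33×0.2303 + 0.04×1.1563 + 0.06×1.2432 + 0.16×1.1319 + 0.24×1.2567 + 0.17×0.6809 = 0.7953
MRP = 8.76% − 1.86% = 6.90%
E(R_P) = R_f + β_P × MRP = 1.86% + 0.7953 × 6.90% = 7.35%

7.35%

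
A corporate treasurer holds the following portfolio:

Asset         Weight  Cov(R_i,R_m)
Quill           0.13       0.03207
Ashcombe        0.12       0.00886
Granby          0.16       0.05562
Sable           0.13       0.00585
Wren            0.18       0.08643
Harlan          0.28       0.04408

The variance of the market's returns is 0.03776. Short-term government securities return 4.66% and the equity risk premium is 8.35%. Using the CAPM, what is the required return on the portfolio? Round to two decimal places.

14.12%

β_Quill = 0.03207 / 0.03776 = 0.8493
β_Ashcombe = 0.00886 / 0.03776 = 0.2346
β_Granby = 0.05562 / 0.03776 = 1.4730
β_Sable = 0.00585 / 0.03776 = 0.1549
β_Wren = 0.08643 / 0.03776 = 2.2889
β_Harlan = 0.04408 / 0.03776 = 1.1674
β_P = Σ w_i β_i = 0.13×0.8493 + 0.12×0.2346 + 0.16×1.4730 + 0.13×0.1549 + 0.18×2.2889 + 0.28×1.1674 = 1.1333
E(R_P) = R_f + β_P × MRP = 4.66% + 1.1333 × 8.35% = 14.12%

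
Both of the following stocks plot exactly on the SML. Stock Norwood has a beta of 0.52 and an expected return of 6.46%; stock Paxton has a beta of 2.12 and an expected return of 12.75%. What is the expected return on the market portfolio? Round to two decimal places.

8.35%

Both satisfy E(R) = R_f + β·MRP, so the slope of the SML is
MRP = (12.75% − 6.46%) / (2.12 − 0.52) = 6.29% / 1.60 = 3.9313%
R_f = E(R_Norwood) − β_Norwood·MRP = 6.46% − 0.52 × 3.9313% = 4.4157%
E(R_m) = R_f + MRP = 4.4157% + 3.9313% = 8.35%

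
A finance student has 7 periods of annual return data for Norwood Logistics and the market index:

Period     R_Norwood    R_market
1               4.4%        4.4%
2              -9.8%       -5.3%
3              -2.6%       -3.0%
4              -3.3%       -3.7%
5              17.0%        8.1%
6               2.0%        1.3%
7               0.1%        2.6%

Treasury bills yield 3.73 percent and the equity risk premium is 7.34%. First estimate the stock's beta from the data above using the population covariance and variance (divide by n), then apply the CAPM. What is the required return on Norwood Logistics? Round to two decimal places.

15.51%

Mean R_i = (4.4 − 9.8 − 2.6 − 3.3 + 17.0 + 2.0 + 0.1) / 7 = 1.1143%
Mean R_m = (4.4 − 5.3 − 3.0 − 3.7 + 8.1 + 1.3 + 2.6) / 7 = 0.6286%
Σ(R_i − R̄_i)(R_m − R̄_m) = 226.9671  ⇒  Cov = 226.9671 / 7 = 32.4239
Σ(R_m − R̄_m)² = 141.4343  ⇒  Var(R_m) = 141.4343 / 7 = 20.2049
β = Cov / Var(R_m) = 32.4239 / 20.2049 = 1.6048
E(R) = R_f + β × MRP = 3.73% + 1.6048 × 7.34% = 15.51%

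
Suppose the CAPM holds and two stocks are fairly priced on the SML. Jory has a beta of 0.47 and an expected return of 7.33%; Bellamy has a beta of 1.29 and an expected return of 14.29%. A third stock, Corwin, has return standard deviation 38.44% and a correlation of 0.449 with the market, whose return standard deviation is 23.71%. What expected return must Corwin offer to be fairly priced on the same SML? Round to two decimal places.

9.52%

MRP = (14.29% − 7.33%) / (1.29 − 0.47) = 8.4878%
R_f = 7.33% − 0.47 × 8.4878% = 3.3407%
β_Corwin = ρ·σ_i/σ_m = 0.449 × 38.44 / 23.71 = 0.7279
E(R_Corwin) = R_f + β × MRP = 3.3407% + 0.7279 × 8.4878% = 9.52%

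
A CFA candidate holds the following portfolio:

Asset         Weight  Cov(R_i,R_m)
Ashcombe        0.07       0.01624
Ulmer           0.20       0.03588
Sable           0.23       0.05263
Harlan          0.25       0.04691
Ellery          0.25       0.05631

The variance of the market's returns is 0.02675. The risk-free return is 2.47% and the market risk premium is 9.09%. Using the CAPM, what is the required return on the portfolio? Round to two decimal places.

β_Ashcombe = 0.01624 / 0.02675 = 0.6071
β_Ulmer = 0.03588 / 0.02675 = 1.3413
β_Sable = 0.05263 / 0.02675 = 1.9675
β_Harlan = 0.04691 / 0.02675 = 1.7536
β_Ellery = 0.05631 / 0.02675 = 2.1050
β_P = Σ w_i β_i = 0.07×0.6071 + 0.20×1.3413 + 0.23×1.9675 + 0.25×1.7536 + 0.25×2.1050 = 1.7279
E(R_P) = R_f + β_P × MRP = 2.47% + 1.7279 × 9.09% = 18.18%

18.18%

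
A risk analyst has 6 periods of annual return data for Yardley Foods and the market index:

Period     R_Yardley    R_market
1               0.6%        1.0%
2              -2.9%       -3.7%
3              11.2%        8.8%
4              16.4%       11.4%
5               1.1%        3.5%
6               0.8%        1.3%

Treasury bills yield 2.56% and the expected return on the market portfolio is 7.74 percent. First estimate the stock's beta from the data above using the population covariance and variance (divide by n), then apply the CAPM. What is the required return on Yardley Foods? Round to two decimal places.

Mean R_i = (0.6 − 2.9 + 11.2 + 16.4 + 1.1 + 0.8) / 6 = 4.5333%
Mean R_m = (1.0 − 3.7 + 8.8 + 11.4 + 3.5 + 1.3) / 6 = 3.7167%
Σ(R_i − R̄_i)(R_m − R̄_m) = 200.6467  ⇒  Cov = 200.6467 / 6 = 33.4411
Σ(R_m − R̄_m)² = 153.1483  ⇒  Var(R_m) = 153.1483 / 6 = 25.5247
β = Cov / Var(R_m) = 33.4411 / 25.5247 = 1.3101
MRP = 7.74% − 2.56% = 5.18%
E(R) = R_f + β × MRP = 2.56% + 1.3101 × 5.18% = 9.35%

9.35%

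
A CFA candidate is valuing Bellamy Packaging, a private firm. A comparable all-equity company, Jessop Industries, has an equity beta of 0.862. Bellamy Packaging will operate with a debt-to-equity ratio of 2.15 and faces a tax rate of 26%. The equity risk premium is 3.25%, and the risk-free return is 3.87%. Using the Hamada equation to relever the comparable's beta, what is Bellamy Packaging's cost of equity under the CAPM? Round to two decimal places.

β_L = β_U × [1 + (1 − t)(D/E)] = 0.862 × [1 + (1 − 0.26) × 2.15]
    = 0.862 × [1 + 0.74 × 2.15] = 0.862 × 2.5910 = 2.2334
E(R) = R_f + β_L × MRP = 3.87% + 2.2334 × 3.25% = 11.13%

11.13%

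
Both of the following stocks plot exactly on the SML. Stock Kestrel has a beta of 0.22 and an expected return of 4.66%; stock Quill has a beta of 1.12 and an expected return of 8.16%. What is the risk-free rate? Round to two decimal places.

Both satisfy E(R) = R_f + β·MRP, so the slope of the SML is
MRP = (8.16% − 4.66%) / (1.12 − 0.22) = 3.50% / 0.90 = 3.8889%
R_f = E(R_Kestrel) − β_Kestrel·MRP = 4.66% − 0.22 × 3.8889% = 3.8044%

3.80%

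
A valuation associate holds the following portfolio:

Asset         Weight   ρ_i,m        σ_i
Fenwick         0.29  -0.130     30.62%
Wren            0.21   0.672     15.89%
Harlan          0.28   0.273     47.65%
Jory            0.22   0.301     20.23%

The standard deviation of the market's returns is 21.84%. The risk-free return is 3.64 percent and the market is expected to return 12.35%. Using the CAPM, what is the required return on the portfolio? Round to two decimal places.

β_Fenwick = -0.130 × 30.62% / 21.84% = -0.1823
β_Wren = 0.672 × 15.89% / 21.84% = 0.4889
β_Harlan = 0.273 × 47.65% / 21.84% = 0.5956
β_Jory = 0.301 × 20.23% / 21.84% = 0.2788
β_P = Σ w_i β_i = 0.29×-0.1823 + 0.21×0.4889 + 0.28×0.5956 + 0.22×0.2788 = 0.2779
MRP = 12.35% − 3.64% = 8.71%
E(R_P) = R_f + β_P × MRP = 3.64% + 0.2779 × 8.71% = 6.06%

6.06%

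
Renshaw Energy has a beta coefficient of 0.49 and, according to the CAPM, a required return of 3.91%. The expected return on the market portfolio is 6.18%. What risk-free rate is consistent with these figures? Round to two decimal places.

E(R) = R_f + β(E(R_m) − R_f) = R_f(1 − β) + β·E(R_m)
3.91% = R_f × (1 − 0.49) + 0.49 × 6.18%
3.91% = R_f × 0.51 + 3.0282%
R_f = (3.91% − 3.0282%) / 0.51 = 1.73%

1.73%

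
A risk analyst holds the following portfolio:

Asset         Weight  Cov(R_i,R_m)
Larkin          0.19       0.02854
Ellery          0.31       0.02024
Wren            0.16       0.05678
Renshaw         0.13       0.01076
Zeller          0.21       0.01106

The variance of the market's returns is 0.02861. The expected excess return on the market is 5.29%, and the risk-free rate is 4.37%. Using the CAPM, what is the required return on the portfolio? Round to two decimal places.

8.90%

β_Larkin = 0.02854 / 0.02861 = 0.9976
β_Ellery = 0.02024 / 0.02861 = 0.7074
β_Wren = 0.05678 / 0.02861 = 1.9846
β_Renshaw = 0.01076 / 0.02861 = 0.3761
β_Zeller = 0.01106 / 0.02861 = 0.3866
β_P = Σ w_i β_i = 0.19×0.9976 + 0.31×0.7074 + 0.16×1.9846 + 0.13×0.3761 + 0.21×0.3866 = 0.8565
E(R_P) = R_f + β_P × MRP = 4.37% + 0.8565 × 5.29% = 8.90%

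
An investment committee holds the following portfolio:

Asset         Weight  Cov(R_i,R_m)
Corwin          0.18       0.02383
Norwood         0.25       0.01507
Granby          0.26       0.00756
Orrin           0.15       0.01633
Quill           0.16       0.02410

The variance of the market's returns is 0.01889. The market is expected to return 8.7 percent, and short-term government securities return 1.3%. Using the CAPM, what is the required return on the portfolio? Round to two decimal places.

β_Corwin = 0.02383 / 0.01889 = 1.2615
β_Norwood = 0.01507 / 0.01889 = 0.7978
β_Granby = 0.00756 / 0.01889 = 0.4002
β_Orrin = 0.01633 / 0.01889 = 0.8645
β_Quill = 0.02410 / 0.01889 = 1.2758
β_P = Σ w_i β_i = 0.18×1.2615 + 0.25×0.7978 + 0.26×0.4002 + 0.15×0.8645 + 0.16×1.2758 = 0.8644
MRP = 8.7% − 1.3% = 7.40%
E(R_P) = R_f + β_P × MRP = 1.3% + 0.8644 × 7.4% = 7.70%

7.70%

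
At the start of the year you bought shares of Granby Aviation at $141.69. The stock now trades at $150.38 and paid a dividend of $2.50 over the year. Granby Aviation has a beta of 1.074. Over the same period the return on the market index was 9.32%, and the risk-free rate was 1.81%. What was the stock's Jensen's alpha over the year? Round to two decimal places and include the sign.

-1.98%

Realised HPR = (P1 + D1 − P0) / P0 = (150.38 + 2.50 − 141.69) / 141.69 = 11.19 / 141.69 = 7.8975%
MRP = 9.32% − 1.81% = 7.51%
CAPM required = R_f + β·MRP = 1.81% + 1.074 × 7.51% = 9.87574%
α = realised − required = 7.8975% − 9.87574% = -1.98%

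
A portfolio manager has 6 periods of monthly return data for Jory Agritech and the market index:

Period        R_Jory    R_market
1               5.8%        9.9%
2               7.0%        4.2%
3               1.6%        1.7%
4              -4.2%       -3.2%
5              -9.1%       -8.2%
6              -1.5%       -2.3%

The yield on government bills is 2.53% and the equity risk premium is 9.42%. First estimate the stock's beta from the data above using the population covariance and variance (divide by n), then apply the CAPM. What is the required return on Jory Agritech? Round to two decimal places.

Mean R_i = (5.8 + 7.0 + 1.6 − 4.2 − 9.1 − 1.5) / 6 = -0.0667%
Mean R_m = (9.9 + 4.2 + 1.7 − 3.2 − 8.2 − 2.3) / 6 = 0.3500%
Σ(R_i − R̄_i)(R_m − R̄_m) = 181.1900  ⇒  Cov = 181.1900 / 6 = 30.1983
Σ(R_m − R̄_m)² = 200.5750  ⇒  Var(R_m) = 200.5750 / 6 = 33.4292
β = Cov / Var(R_m) = 30.1983 / 33.4292 = 0.9034
E(R) = R_f + β × MRP = 2.53% + 0.9034 × 9.42% = 11.04%

11.04%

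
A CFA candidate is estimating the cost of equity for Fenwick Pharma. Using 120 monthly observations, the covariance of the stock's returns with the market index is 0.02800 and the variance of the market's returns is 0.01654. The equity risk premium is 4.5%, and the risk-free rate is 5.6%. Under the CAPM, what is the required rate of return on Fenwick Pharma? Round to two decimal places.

β = Cov(R_i, R_m) / Var(R_m) = 0.02800 / 0.01654 = 1.6929
E(R) = R_f + β × MRP = 5.6% + 1.6929 × 4.5% = 13.22%

13.22%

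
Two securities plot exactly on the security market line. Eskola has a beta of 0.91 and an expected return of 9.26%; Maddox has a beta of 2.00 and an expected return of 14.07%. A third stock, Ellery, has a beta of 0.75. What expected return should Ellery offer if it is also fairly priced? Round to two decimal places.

8.55%

MRP (SML slope) = (14.07% − 9.26%) / (2.00 − 0.91) = 4.81% / 1.09 = 4.4128%
R_f (intercept) = 9.26% − 0.91 × 4.4128% = 5.2444%
E(R_Ellery) = R_f + β × MRP = 5.2444% + 0.75 × 4.4128% = 8.55%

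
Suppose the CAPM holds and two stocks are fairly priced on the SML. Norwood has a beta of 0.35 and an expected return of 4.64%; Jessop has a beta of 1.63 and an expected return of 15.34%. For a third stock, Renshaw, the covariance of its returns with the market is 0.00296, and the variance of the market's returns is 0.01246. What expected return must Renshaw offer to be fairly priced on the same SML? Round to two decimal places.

3.70%

MRP = (15.34% − 4.64%) / (1.63 − 0.35) = 8.3594%
R_f = 4.64% − 0.35 × 8.3594% = 1.7142%
β_Renshaw = Cov / Var(R_m) = 0.00296 / 0.01246 = 0.2376
E(R_Renshaw) = R_f + β × MRP = 1.7142% + 0.2376 × 8.3594% = 3.70%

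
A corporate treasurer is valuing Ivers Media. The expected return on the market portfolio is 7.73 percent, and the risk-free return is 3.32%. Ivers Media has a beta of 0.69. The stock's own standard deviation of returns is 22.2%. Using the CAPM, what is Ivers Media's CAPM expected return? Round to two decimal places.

6.36%

Market risk premium = E(R_m) − R_f = 7.73% − 3.32% = 4.41%
E(R) = R_f + β × MRP = 3.32% + 0.69 × 4.41% = 6.36%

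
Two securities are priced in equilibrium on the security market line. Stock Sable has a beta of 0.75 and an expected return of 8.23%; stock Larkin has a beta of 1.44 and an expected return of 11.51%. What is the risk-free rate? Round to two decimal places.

Both satisfy E(R) = R_f + β·MRP, so the slope of the SML is
MRP = (11.51% − 8.23%) / (1.44 − 0.75) = 3.28% / 0.69 = 4.7536%
R_f = E(R_Sable) − β_Sable·MRP = 8.23% − 0.75 × 4.7536% = 4.6648%

4.66%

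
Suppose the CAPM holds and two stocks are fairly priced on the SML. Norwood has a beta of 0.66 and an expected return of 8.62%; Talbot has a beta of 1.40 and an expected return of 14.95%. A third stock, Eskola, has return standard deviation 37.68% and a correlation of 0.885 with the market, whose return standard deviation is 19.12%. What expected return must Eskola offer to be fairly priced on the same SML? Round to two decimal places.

17.89%

MRP = (14.95% − 8.62%) / (1.40 − 0.66) = 8.5541%
R_f = 8.62% − 0.66 × 8.5541% = 2.9743%
β_Eskola = ρ·σ_i/σ_m = 0.885 × 37.68 / 19.12 = 1.7441
E(R_Eskola) = R_f + β × MRP = 2.9743% + 1.7441 × 8.5541% = 17.89%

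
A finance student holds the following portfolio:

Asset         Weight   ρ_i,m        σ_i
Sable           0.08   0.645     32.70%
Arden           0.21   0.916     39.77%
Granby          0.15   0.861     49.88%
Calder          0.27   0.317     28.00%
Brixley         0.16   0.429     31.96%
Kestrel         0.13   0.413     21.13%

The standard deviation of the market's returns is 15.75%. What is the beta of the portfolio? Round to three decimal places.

1.365

β_Sable = 0.645 × 32.70% / 15.75% = 1.3391
β_Arden = 0.916 × 39.77% / 15.75% = 2.3130
β_Granby = 0.861 × 49.88% / 15.75% = 2.7268
β_Calder = 0.317 × 28.00% / 15.75% = 0.5636
β_Brixley = 0.429 × 31.96% / 15.75% = 0.8705
β_Kestrel = 0.413 × 21.13% / 15.75% = 0.5541
β_P = Σ w_i β_i = 0.08×1.3391 + 0.21×2.3130 + 0.15×2.7268 + 0.27×0.5636 + 0.16×0.8705 + 0.13×0.5541 = 1.3654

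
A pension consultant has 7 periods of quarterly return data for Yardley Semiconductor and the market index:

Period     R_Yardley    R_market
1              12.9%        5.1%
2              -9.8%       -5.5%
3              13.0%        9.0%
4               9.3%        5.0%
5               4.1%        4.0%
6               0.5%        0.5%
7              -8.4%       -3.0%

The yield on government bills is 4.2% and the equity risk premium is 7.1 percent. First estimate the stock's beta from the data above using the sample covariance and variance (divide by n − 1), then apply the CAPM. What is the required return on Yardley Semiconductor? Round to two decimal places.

16.96%

Mean R_i = (12.9 − 9.8 + 13.0 + 9.3 + 4.1 + 0.5 − 8.4) / 7 = 3.0857%
Mean R_m = (5.1 − 5.5 + 9.0 + 5.0 + 4.0 + 0.5 − 3.0) / 7 = 2.1571%
Σ(R_i − R̄_i)(R_m − R̄_m) = 278.4457  ⇒  Cov = 278.4457 / 6 = 46.4076
Σ(R_m − R̄_m)² = 154.9371  ⇒  Var(R_m) = 154.9371 / 6 = 25.8229
β = Cov / Var(R_m) = 46.4076 / 25.8229 = 1.7971
E(R) = R_f + β × MRP = 4.2% + 1.7971 × 7.1% = 16.96%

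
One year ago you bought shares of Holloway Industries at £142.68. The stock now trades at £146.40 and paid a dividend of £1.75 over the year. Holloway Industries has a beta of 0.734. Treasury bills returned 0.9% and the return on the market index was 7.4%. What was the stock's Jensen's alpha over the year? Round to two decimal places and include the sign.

Realised HPR = (P1 + D1 − P0) / P0 = (146.40 + 1.75 − 142.68) / 142.68 = 5.47 / 142.68 = 3.8338%
MRP = 7.4% − 0.9% = 6.50%
CAPM required = R_f + β·MRP = 0.9% + 0.734 × 6.5% = 5.6710%
α = realised − required = 3.8338% − 5.6710% = -1.84%

-1.84%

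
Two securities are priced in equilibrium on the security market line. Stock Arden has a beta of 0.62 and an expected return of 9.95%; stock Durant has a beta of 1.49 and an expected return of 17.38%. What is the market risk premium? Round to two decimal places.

8.54%

Both satisfy E(R) = R_f + β·MRP, so the slope of the SML is
MRP = (17.38% − 9.95%) / (1.49 − 0.62) = 7.43% / 0.87 = 8.5402%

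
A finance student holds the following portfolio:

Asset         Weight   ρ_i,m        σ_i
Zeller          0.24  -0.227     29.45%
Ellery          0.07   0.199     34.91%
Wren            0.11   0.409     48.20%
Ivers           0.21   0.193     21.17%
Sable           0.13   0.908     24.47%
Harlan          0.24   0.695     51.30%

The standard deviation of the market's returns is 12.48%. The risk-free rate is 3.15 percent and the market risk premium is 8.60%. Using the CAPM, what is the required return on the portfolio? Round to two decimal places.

β_Zeller = -0.227 × 29.45% / 12.48% = -0.5357
β_Ellery = 0.199 × 34.91% / 12.48% = 0.5567
β_Wren = 0.409 × 48.20% / 12.48% = 1.5796
β_Ivers = 0.193 × 21.17% / 12.48% = 0.3274
β_Sable = 0.908 × 24.47% / 12.48% = 1.7803
β_Harlan = 0.695 × 51.30% / 12.48% = 2.8569
β_P = Σ w_i β_i = 0.24×-0.5357 + 0.07×0.5567 + 0.11×1.5796 + 0.21×0.3274 + 0.13×1.7803 + 0.24×2.8569 = 1.0700
E(R_P) = R_f + β_P × MRP = 3.15% + 1.0700 × 8.60% = 12.35%

12.35%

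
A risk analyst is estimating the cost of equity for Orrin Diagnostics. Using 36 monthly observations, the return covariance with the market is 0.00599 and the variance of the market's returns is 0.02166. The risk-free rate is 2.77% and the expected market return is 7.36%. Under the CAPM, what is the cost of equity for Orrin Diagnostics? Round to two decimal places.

β = Cov(R_i, R_m) / Var(R_m) = 0.00599 / 0.02166 = 0.2765
MRP = 7.36% − 2.77% = 4.59%
E(R) = R_f + β × MRP = 2.77% + 0.2765 × 4.59% = 4.04%

4.04%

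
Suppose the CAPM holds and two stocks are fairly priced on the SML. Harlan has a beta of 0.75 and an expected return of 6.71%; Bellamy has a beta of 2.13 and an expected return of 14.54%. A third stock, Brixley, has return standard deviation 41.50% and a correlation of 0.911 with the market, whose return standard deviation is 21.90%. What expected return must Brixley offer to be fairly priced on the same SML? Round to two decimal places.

MRP = (14.54% − 6.71%) / (2.13 − 0.75) = 5.6739%
R_f = 6.71% − 0.75 × 5.6739% = 2.4546%
β_Brixley = ρ·σ_i/σ_m = 0.911 × 41.50 / 21.90 = 1.7263
E(R_Brixley) = R_f + β × MRP = 2.4546% + 1.7263 × 5.6739% = 12.25%

12.25%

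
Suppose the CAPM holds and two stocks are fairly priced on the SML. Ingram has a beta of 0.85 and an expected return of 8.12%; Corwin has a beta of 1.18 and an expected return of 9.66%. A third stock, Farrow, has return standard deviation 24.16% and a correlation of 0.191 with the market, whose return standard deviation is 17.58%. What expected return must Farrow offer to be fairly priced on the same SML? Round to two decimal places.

5.38%

MRP = (9.66% − 8.12%) / (1.18 − 0.85) = 4.6667%
R_f = 8.12% − 0.85 × 4.6667% = 4.1533%
β_Farrow = ρ·σ_i/σ_m = 0.191 × 24.16 / 17.58 = 0.2625
E(R_Farrow) = R_f + β × MRP = 4.1533% + 0.2625 × 4.6667% = 5.38%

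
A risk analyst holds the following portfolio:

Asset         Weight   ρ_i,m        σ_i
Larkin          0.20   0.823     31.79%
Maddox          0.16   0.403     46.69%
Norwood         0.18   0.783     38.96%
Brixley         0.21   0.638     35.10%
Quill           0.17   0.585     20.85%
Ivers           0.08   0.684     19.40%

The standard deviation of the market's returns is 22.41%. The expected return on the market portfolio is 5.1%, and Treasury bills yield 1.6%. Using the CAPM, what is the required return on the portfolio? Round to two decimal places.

β_Larkin = 0.823 × 31.79% / 22.41% = 1.1675
β_Maddox = 0.403 × 46.69% / 22.41% = 0.8396
β_Norwood = 0.783 × 38.96% / 22.41% = 1.3613
β_Brixley = 0.638 × 35.10% / 22.41% = 0.9993
β_Quill = 0.585 × 20.85% / 22.41% = 0.5443
β_Ivers = 0.684 × 19.40% / 22.41% = 0.5921
β_P = Σ w_i β_i = 0.20×1.1675 + 0.16×0.8396 + 0.18×1.3613 + 0.21×0.9993 + 0.17×0.5443 + 0.08×0.5921 = 0.9626
MRP = 5.1% − 1.6% = 3.50%
E(R_P) = R_f + β_P × MRP = 1.6% + 0.9626 × 3.5% = 4.97%

4.97%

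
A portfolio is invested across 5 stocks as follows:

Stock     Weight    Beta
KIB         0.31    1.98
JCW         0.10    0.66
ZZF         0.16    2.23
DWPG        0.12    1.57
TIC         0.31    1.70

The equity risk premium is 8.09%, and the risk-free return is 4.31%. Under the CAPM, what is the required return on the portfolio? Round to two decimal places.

β_P = Σ w_i β_i = 0.31×1.98 + 0.10×0.66 + 0.16×2.23 + 0.12×1.57 + 0.31×1.70 = 1.7520
E(R_P) = R_f + β_P × MRP = 4.31% + 1.7520 × 8.09% = 18.48%

18.48%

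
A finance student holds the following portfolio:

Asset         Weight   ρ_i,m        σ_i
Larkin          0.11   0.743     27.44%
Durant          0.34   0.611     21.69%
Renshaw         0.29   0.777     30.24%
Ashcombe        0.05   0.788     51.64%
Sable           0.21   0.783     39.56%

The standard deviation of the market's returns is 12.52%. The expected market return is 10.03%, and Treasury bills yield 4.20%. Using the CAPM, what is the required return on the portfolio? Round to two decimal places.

14.49%

β_Larkin = 0.743 × 27.44% / 12.52% = 1.6284
β_Durant = 0.611 × 21.69% / 12.52% = 1.0585
β_Renshaw = 0.777 × 30.24% / 12.52% = 1.8767
β_Ashcombe = 0.788 × 51.64% / 12.52% = 3.2502
β_Sable = 0.783 × 39.56% / 12.52% = 2.4741
β_P = Σ w_i β_i = 0.11×1.6284 + 0.34×1.0585 + 0.29×1.8767 + 0.05×3.2502 + 0.21×2.4741 = 1.7653
MRP = 10.03% − 4.20% = 5.83%
E(R_P) = R_f + β_P × MRP = 4.20% + 1.7653 × 5.83% = 14.49%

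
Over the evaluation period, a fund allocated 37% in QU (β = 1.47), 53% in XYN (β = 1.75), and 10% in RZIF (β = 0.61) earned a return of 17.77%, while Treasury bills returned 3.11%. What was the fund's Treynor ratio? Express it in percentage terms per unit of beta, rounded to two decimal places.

β_P = 0.37×1.47 + 0.53×1.75 + 0.10×0.61 = 1.5324
Treynor = (R_P − R_f) / β_P = (17.77% − 3.11%) / 1.5324 = 14.66% / 1.5324 = 9.57%

9.57%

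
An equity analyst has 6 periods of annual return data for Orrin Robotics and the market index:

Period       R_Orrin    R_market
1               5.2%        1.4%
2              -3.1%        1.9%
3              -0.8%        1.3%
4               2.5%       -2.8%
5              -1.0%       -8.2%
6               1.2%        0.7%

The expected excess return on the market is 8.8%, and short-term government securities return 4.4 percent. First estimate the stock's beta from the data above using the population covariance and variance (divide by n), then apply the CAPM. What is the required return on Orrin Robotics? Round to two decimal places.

5.10%

Mean R_i = (5.2 − 3.1 − 0.8 + 2.5 − 1.0 + 1.2) / 6 = 0.6667%
Mean R_m = (1.4 + 1.9 + 1.3 − 2.8 − 8.2 + 0.7) / 6 = -0.9500%
Σ(R_i − R̄_i)(R_m − R̄_m) = 6.1900  ⇒  Cov = 6.1900 / 6 = 1.0317
Σ(R_m − R̄_m)² = 77.4150  ⇒  Var(R_m) = 77.4150 / 6 = 12.9025
β = Cov / Var(R_m) = 1.0317 / 12.9025 = 0.0800
E(R) = R_f + β × MRP = 4.4% + 0.0800 × 8.8% = 5.10%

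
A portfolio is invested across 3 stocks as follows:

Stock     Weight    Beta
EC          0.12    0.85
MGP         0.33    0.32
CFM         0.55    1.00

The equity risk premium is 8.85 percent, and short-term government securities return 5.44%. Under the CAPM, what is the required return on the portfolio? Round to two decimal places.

12.14%

β_P = Σ w_i β_i = 0.12×0.85 + 0.33×0.32 + 0.55×1.00 = 0.7576
E(R_P) = R_f + β_P × MRP = 5.44% + 0.7576 × 8.85% = 12.14%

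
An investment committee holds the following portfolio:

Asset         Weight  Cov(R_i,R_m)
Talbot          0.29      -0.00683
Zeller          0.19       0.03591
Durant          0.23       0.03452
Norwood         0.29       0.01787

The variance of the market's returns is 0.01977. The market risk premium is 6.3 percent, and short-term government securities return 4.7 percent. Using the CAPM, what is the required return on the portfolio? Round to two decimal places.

10.42%

β_Talbot = -0.00683 / 0.01977 = -0.3455
β_Zeller = 0.03591 / 0.01977 = 1.8164
β_Durant = 0.03452 / 0.01977 = 1.7461
β_Norwood = 0.01787 / 0.01977 = 0.9039
β_P = Σ w_i β_i = 0.29×-0.3455 + 0.19×1.8164 + 0.23×1.7461 + 0.29×0.9039 = 0.9087
E(R_P) = R_f + β_P × MRP = 4.7% + 0.9087 × 6.3% = 10.42%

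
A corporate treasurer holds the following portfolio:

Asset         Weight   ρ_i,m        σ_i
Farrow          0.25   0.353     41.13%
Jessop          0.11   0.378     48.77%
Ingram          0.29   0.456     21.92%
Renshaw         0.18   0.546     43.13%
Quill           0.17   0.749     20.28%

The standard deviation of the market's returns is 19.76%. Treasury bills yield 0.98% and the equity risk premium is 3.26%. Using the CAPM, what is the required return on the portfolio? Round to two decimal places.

3.52%

β_Farrow = 0.353 × 41.13% / 19.76% = 0.7348
β_Jessop = 0.378 × 48.77% / 19.76% = 0.9329
β_Ingram = 0.456 × 21.92% / 19.76% = 0.5058
β_Renshaw = 0.546 × 43.13% / 19.76% = 1.1918
β_Quill = 0.749 × 20.28% / 19.76% = 0.7687
β_P = Σ w_i β_i = 0.25×0.7348 + 0.11×0.9329 + 0.29×0.5058 + 0.18×1.1918 + 0.17×0.7687 = 0.7782
E(R_P) = R_f + β_P × MRP = 0.98% + 0.7782 × 3.26% = 3.52%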